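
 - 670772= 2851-673623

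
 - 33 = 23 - 56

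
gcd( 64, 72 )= 8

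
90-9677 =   -  9587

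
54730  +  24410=79140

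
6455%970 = 635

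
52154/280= 26077/140 = 186.26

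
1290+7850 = 9140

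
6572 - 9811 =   -  3239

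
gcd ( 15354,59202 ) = 18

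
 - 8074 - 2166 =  - 10240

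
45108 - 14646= 30462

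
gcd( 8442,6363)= 63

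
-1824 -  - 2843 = 1019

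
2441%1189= 63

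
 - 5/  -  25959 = 5/25959=   0.00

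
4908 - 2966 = 1942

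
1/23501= 1/23501 = 0.00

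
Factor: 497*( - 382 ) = - 189854 = -2^1*7^1*71^1* 191^1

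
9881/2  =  9881/2 = 4940.50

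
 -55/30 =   -  2 + 1/6 = -1.83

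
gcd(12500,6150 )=50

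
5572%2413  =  746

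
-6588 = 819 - 7407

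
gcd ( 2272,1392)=16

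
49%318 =49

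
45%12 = 9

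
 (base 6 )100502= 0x1F16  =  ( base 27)aok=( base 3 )101220202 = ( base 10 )7958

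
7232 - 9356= - 2124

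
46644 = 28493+18151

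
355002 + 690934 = 1045936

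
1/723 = 1/723 = 0.00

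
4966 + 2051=7017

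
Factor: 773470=2^1*5^1*77347^1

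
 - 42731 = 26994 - 69725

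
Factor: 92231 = 149^1*619^1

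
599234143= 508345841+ 90888302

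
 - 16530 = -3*5510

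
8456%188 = 184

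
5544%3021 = 2523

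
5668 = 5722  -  54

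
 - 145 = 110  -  255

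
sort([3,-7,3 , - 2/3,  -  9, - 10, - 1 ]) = [ - 10  ,-9, -7,- 1, - 2/3,3,3]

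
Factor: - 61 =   -  61^1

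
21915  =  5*4383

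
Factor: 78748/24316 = 19687/6079= 6079^( - 1)*19687^1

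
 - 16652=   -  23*724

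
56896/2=28448 = 28448.00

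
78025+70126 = 148151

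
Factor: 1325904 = 2^4*3^1*23^1*1201^1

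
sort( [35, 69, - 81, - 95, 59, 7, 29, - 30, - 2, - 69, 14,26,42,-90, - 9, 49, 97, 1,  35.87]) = [ - 95, - 90, - 81, - 69,-30, - 9, - 2,1, 7 , 14, 26,29,35,35.87, 42,49, 59, 69,97]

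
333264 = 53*6288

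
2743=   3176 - 433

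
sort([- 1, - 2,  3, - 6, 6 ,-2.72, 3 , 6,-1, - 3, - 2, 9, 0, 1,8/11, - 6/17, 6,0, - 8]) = [  -  8, - 6 ,  -  3, - 2.72, - 2,  -  2, - 1, - 1,-6/17, 0,0,  8/11, 1, 3 , 3,6, 6, 6 , 9] 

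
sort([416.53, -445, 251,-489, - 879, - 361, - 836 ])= [-879, - 836,-489, - 445,  -  361, 251, 416.53] 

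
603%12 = 3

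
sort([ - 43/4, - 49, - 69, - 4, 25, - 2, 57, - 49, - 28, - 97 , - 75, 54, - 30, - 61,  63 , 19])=[ - 97, - 75, - 69, - 61 , - 49, - 49, - 30, - 28, - 43/4, - 4, - 2,  19, 25,54, 57, 63]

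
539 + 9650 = 10189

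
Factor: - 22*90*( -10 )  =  2^3*3^2*5^2*11^1=19800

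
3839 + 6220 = 10059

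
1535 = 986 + 549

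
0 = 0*72188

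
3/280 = 3/280 = 0.01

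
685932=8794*78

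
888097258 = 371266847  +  516830411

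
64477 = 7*9211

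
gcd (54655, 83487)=17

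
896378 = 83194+813184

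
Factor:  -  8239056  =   - 2^4*3^1*7^2*31^1*113^1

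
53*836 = 44308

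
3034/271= 3034/271=11.20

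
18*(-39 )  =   - 702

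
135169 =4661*29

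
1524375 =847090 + 677285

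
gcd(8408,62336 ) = 8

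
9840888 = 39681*248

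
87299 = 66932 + 20367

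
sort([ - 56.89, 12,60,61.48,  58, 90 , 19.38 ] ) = [ - 56.89, 12,19.38,58, 60, 61.48, 90]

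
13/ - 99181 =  - 1 + 99168/99181 = - 0.00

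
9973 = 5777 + 4196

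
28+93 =121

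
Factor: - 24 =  -2^3*3^1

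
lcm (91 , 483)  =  6279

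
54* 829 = 44766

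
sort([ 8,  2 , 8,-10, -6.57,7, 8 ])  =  [- 10, - 6.57 , 2,  7,8, 8, 8 ] 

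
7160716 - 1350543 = 5810173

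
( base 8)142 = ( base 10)98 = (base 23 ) 46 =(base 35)2S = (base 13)77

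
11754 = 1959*6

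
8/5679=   8/5679 = 0.00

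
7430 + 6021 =13451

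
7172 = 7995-823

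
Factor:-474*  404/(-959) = 191496/959 = 2^3*3^1*7^( - 1 ) * 79^1*101^1*137^( - 1 ) 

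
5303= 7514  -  2211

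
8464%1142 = 470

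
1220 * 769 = 938180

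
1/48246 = 1/48246= 0.00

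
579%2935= 579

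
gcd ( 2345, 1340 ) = 335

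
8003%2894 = 2215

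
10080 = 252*40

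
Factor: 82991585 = 5^1*41^1*404837^1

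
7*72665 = 508655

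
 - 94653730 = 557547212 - 652200942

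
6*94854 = 569124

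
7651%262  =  53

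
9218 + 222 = 9440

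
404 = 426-22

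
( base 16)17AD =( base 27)88D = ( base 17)13g9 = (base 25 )9hb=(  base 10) 6061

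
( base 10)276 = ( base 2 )100010100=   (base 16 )114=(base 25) B1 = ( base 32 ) 8K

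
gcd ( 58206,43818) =654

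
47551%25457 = 22094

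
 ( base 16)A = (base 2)1010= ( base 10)10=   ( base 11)A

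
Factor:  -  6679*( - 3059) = 20431061 = 7^1*19^1 *23^1*6679^1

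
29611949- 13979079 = 15632870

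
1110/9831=370/3277 = 0.11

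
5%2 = 1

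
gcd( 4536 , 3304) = 56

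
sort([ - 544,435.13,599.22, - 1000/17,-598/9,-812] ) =[  -  812, - 544,  -  598/9,-1000/17,  435.13,  599.22 ]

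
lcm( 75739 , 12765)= 1136085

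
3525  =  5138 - 1613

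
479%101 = 75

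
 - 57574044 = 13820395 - 71394439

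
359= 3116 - 2757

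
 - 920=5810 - 6730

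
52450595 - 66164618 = -13714023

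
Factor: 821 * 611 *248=124404488 = 2^3  *13^1*31^1*47^1 *821^1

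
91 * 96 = 8736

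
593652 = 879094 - 285442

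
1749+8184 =9933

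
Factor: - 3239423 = -11^1*317^1*929^1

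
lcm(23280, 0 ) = 0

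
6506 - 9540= - 3034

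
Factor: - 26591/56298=- 2^ (-1)*3^( - 1) * 11^( - 1) * 853^(-1)*26591^1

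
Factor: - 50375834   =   -2^1*1091^1*23087^1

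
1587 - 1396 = 191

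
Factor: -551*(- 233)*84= 2^2*3^1* 7^1*19^1*29^1*233^1=10784172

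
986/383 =2 + 220/383= 2.57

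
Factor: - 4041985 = - 5^1* 41^1*19717^1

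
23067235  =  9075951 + 13991284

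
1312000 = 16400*80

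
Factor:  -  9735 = -3^1 * 5^1*11^1 * 59^1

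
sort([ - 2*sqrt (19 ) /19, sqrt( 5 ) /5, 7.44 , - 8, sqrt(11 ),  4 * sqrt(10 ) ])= [ - 8, - 2*sqrt(19) /19, sqrt(5)/5,sqrt (11 ),7.44, 4 * sqrt(10 ) ] 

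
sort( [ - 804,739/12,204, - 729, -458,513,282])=[ - 804, - 729, - 458,739/12,204,282,513 ] 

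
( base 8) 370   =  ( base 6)1052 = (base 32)7o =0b11111000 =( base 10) 248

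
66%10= 6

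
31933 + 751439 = 783372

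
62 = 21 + 41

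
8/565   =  8/565 = 0.01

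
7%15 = 7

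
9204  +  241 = 9445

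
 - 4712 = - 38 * 124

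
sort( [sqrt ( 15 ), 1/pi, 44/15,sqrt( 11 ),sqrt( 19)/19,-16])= [  -  16,sqrt( 19)/19, 1/pi, 44/15,sqrt( 11 ),sqrt( 15)]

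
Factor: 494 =2^1*13^1*19^1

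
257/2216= 257/2216= 0.12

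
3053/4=763+1/4 =763.25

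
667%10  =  7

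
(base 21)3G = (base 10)79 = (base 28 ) 2N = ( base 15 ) 54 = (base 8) 117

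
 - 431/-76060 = 431/76060 =0.01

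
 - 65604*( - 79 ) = 5182716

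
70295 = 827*85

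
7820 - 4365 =3455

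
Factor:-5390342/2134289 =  - 2^1* 19^( - 1 )*31^1 *227^1*383^1 * 112331^( - 1)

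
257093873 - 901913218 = - 644819345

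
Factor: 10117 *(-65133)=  -658950561 = -  3^2*67^1*151^1*7237^1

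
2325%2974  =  2325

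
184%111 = 73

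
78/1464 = 13/244 = 0.05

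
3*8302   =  24906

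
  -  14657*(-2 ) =29314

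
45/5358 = 15/1786 = 0.01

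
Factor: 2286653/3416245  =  5^( - 1)*7^( - 1)*17^1 *31^1*4339^1*97607^(-1 ) 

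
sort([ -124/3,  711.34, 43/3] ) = [-124/3, 43/3,711.34]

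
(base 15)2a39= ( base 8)21536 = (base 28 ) bfa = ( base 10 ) 9054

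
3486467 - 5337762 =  - 1851295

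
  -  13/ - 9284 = 13/9284 = 0.00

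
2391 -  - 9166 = 11557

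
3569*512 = 1827328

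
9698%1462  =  926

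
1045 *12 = 12540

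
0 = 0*50314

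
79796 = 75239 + 4557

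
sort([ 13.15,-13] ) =[ - 13,13.15] 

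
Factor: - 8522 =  - 2^1*4261^1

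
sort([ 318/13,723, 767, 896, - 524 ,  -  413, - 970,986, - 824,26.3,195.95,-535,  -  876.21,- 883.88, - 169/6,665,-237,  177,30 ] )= [-970,-883.88, - 876.21, -824,-535, - 524,-413, - 237, -169/6,318/13, 26.3 , 30,177,195.95,665,723, 767,  896  ,  986] 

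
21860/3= 7286+ 2/3=7286.67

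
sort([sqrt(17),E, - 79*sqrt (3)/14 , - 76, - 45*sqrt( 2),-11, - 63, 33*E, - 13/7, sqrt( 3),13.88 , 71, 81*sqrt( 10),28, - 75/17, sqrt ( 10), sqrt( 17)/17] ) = [ - 76, -45*sqrt(2) ,-63, - 11, - 79* sqrt(3)/14, - 75/17, - 13/7,sqrt(17)/17,sqrt(3),E,  sqrt(10),sqrt( 17), 13.88,28, 71, 33*E,81*sqrt( 10)] 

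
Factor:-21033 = -3^3*19^1*41^1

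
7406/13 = 7406/13 = 569.69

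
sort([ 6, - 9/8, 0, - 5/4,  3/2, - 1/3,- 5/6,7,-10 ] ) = [-10, - 5/4, - 9/8, -5/6, - 1/3, 0,3/2, 6, 7]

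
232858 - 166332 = 66526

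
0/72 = 0 =0.00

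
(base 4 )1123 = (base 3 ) 10101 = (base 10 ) 91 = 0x5B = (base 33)2P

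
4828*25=120700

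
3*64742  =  194226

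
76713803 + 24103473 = 100817276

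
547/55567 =547/55567 = 0.01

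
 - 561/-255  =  11/5 = 2.20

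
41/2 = 20+1/2=20.50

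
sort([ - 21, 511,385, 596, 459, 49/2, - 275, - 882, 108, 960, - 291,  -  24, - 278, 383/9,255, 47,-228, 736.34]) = [ - 882 ,  -  291, - 278,  -  275, - 228, - 24, - 21, 49/2, 383/9, 47, 108, 255, 385,459,511 , 596, 736.34,960 ] 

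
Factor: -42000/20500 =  -84/41 = - 2^2*3^1*7^1*41^( - 1)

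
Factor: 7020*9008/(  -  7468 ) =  - 15809040/1867 = - 2^4*3^3*5^1*13^1*563^1*1867^( - 1) 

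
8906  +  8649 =17555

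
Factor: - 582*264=-153648 = - 2^4*3^2*11^1*97^1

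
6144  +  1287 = 7431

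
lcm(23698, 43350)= 1777350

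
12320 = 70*176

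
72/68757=24/22919=0.00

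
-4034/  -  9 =448 + 2/9  =  448.22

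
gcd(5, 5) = 5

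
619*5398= 3341362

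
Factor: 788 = 2^2*197^1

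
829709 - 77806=751903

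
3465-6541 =-3076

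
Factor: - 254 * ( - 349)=2^1*127^1*349^1 =88646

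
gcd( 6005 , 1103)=1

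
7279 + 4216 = 11495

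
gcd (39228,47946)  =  6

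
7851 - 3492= 4359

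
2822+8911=11733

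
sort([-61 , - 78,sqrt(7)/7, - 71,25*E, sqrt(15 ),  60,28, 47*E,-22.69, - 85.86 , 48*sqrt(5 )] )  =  [-85.86,-78,-71,-61, - 22.69, sqrt(7) /7, sqrt( 15), 28,60,  25*E,48*sqrt( 5),47 * E ] 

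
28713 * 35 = 1004955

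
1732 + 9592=11324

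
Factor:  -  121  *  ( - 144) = 2^4*3^2*11^2 = 17424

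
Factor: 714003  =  3^1*238001^1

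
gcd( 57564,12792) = 6396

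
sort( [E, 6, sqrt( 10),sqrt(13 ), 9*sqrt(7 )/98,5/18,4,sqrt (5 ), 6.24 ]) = [ 9*sqrt ( 7 ) /98, 5/18, sqrt( 5), E, sqrt( 10), sqrt( 13 ), 4,  6,  6.24]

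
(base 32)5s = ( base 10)188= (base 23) 84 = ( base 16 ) bc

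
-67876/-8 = 8484  +  1/2  =  8484.50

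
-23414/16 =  - 1464 + 5/8  =  - 1463.38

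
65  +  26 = 91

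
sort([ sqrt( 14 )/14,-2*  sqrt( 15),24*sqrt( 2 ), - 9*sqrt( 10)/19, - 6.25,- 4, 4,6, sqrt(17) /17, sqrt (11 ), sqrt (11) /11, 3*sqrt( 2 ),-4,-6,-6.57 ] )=[ - 2*sqrt(15),-6.57, - 6.25 , - 6, - 4, - 4, - 9*sqrt(10 ) /19,sqrt( 17)/17, sqrt(14)/14  ,  sqrt( 11 )/11 , sqrt ( 11),4,3*sqrt(2 ), 6,24 * sqrt( 2 ) ] 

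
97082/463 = 97082/463 = 209.68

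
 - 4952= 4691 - 9643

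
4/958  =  2/479= 0.00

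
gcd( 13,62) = 1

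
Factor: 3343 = 3343^1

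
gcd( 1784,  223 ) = 223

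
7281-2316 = 4965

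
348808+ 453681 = 802489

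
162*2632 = 426384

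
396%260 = 136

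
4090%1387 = 1316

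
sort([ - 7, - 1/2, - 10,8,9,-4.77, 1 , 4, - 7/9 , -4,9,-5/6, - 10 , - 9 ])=[ - 10, - 10, - 9, - 7 , - 4.77  ,-4, - 5/6 , - 7/9, - 1/2,1, 4,8,9,9]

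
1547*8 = 12376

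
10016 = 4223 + 5793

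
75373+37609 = 112982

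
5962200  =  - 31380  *( - 190 ) 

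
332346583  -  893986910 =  - 561640327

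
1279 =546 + 733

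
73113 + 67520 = 140633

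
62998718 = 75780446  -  12781728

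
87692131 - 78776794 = 8915337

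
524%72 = 20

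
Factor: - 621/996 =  - 207/332 = -2^( - 2)*3^2*23^1 * 83^(-1)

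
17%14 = 3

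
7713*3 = 23139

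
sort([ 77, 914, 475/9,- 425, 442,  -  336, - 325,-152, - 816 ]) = [ - 816, - 425, - 336,-325, - 152,475/9,77,442 , 914] 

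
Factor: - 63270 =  - 2^1 * 3^2 * 5^1*19^1*37^1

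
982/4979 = 982/4979 = 0.20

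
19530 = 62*315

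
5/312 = 5/312 = 0.02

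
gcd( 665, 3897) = 1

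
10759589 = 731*14719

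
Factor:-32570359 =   -  41^1 * 794399^1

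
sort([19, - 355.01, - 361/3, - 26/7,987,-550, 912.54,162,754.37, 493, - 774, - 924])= [ - 924 , - 774, - 550, - 355.01,-361/3, - 26/7, 19, 162,493,754.37, 912.54,  987]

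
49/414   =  49/414 = 0.12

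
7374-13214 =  - 5840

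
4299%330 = 9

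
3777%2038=1739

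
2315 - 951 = 1364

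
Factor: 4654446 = 2^1*3^1*775741^1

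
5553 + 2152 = 7705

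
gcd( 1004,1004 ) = 1004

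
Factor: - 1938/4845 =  -2^1*5^(-1) = - 2/5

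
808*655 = 529240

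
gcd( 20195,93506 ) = 7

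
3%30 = 3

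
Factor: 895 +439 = 1334 = 2^1*23^1*29^1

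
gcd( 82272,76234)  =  2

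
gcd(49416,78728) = 8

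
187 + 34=221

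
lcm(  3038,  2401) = 148862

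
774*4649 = 3598326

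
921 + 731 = 1652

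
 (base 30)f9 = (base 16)1cb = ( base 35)d4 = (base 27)H0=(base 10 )459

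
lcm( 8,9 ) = 72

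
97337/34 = 97337/34= 2862.85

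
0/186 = 0=0.00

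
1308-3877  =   - 2569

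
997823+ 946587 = 1944410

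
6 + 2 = 8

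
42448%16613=9222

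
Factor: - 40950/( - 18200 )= 2^( - 2 )*3^2 =9/4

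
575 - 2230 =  - 1655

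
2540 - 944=1596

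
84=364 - 280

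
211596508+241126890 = 452723398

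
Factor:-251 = - 251^1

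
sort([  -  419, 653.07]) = [ - 419, 653.07]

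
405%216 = 189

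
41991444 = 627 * 66972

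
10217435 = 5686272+4531163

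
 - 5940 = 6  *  ( - 990)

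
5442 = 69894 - 64452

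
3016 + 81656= 84672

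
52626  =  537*98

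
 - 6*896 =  - 5376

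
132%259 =132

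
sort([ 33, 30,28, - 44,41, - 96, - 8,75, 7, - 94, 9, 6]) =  [ - 96,- 94, - 44, - 8, 6, 7, 9, 28, 30,33, 41, 75 ] 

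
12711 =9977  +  2734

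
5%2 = 1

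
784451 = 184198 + 600253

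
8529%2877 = 2775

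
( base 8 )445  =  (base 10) 293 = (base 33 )8T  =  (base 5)2133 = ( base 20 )ed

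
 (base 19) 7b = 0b10010000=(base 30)4o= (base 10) 144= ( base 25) 5j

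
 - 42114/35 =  - 42114/35 = - 1203.26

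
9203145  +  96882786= 106085931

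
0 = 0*9690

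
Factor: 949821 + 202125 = 2^1*3^2 *63997^1 = 1151946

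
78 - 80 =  - 2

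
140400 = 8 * 17550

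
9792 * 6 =58752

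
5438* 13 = 70694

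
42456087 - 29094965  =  13361122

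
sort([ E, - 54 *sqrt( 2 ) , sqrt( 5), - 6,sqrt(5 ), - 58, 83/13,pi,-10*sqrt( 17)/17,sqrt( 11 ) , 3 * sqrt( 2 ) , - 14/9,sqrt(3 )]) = [ - 54 * sqrt (2 ) ,-58,- 6, - 10*sqrt( 17)/17,  -  14/9 , sqrt( 3), sqrt( 5 ),sqrt(5 ), E,pi, sqrt( 11),3*sqrt ( 2),83/13]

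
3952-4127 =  - 175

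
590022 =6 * 98337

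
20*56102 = 1122040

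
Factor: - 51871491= - 3^2*7^1 * 823357^1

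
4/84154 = 2/42077 = 0.00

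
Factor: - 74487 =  - 3^1*7^1*3547^1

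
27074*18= 487332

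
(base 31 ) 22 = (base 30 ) 24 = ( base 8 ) 100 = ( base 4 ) 1000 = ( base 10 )64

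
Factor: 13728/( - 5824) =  - 33/14= - 2^( - 1)*3^1*7^( - 1)*11^1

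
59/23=59/23 = 2.57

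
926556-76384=850172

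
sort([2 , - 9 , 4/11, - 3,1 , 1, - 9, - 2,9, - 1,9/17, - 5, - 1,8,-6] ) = [ - 9, - 9, - 6, - 5,  -  3, - 2, - 1, - 1,4/11, 9/17,1,1, 2,8 , 9]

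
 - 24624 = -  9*2736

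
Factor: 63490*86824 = 5512455760 = 2^4*5^1  *  7^1*907^1*10853^1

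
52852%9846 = 3622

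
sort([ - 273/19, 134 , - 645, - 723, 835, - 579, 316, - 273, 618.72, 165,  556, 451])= [-723, - 645, - 579,-273, - 273/19, 134, 165,316, 451,556, 618.72, 835]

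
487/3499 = 487/3499 =0.14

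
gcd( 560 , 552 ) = 8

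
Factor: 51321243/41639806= 2^( - 1)*3^1* 13^( - 1 )*607^1 * 1231^(  -  1)*1301^( - 1)*28183^1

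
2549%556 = 325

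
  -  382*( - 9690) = 3701580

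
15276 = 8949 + 6327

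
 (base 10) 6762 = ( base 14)2670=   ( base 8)15152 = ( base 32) 6JA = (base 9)10243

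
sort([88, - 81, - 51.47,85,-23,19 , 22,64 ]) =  [ - 81, - 51.47, - 23,19,22,64,85 , 88]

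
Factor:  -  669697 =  - 7^1*29^1*3299^1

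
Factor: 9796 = 2^2*31^1*79^1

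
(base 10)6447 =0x192F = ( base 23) c47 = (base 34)5JL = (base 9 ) 8753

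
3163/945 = 3 + 328/945 = 3.35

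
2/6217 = 2/6217 =0.00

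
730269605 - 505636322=224633283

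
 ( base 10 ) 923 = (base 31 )TO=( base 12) 64B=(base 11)76A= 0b1110011011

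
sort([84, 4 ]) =[4,  84]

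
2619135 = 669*3915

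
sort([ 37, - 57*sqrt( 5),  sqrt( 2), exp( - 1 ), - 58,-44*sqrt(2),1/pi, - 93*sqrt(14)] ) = [- 93*sqrt(14) , -57*sqrt(5),  -  44 * sqrt(2),-58,1/pi,exp( - 1), sqrt(2) , 37]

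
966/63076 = 483/31538 = 0.02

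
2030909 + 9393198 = 11424107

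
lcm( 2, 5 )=10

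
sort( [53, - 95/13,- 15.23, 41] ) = [ - 15.23, - 95/13,41 , 53 ] 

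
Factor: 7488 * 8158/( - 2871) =-6787456/319 = - 2^7*11^(  -  1 ) * 13^1 * 29^( - 1) * 4079^1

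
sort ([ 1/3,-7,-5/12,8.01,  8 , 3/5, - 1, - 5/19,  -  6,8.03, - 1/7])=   [ - 7,-6,-1, - 5/12, - 5/19, - 1/7, 1/3, 3/5, 8, 8.01, 8.03 ]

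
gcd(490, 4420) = 10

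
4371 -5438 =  - 1067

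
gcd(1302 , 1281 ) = 21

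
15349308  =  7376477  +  7972831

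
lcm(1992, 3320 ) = 9960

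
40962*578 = 23676036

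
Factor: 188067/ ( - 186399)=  -451/447 = - 3^( - 1 )*11^1*41^1*149^( - 1 )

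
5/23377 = 5/23377 = 0.00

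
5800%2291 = 1218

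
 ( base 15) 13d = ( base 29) 9M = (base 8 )433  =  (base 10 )283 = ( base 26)an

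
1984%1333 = 651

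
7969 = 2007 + 5962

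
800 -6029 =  - 5229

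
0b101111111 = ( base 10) 383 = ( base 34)b9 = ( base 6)1435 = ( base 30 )cn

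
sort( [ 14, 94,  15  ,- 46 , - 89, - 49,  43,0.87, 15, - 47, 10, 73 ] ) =[ - 89,-49, - 47 , - 46,0.87,10,14,  15,15, 43,73,94]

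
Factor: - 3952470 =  - 2^1*3^1*5^1* 131749^1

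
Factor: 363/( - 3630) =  - 1/10 = - 2^( - 1 )*5^( - 1)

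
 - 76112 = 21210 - 97322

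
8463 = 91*93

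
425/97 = 425/97 = 4.38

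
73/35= 73/35 = 2.09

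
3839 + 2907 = 6746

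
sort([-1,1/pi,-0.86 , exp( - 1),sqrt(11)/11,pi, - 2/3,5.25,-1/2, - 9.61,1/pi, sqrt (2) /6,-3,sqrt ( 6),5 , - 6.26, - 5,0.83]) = [ - 9.61,  -  6.26 , - 5,-3 ,-1,-0.86,- 2/3, - 1/2,sqrt( 2 ) /6, sqrt (11 )/11,1/pi,1/pi, exp( - 1 ),0.83,sqrt( 6 ),  pi,5, 5.25]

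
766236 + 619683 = 1385919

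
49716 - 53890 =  - 4174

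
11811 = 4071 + 7740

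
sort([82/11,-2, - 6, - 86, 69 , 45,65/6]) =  [ - 86, - 6,  -  2, 82/11, 65/6, 45, 69 ] 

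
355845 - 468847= - 113002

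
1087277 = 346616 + 740661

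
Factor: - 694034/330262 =-11^1* 37^( - 1)*4463^( - 1)*31547^1 = -347017/165131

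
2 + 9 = 11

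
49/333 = 49/333 = 0.15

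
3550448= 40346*88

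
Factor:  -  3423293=  -  191^1*17923^1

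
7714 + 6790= 14504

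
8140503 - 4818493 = 3322010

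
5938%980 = 58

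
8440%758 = 102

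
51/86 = 51/86 = 0.59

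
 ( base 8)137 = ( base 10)95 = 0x5f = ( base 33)2T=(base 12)7b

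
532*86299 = 45911068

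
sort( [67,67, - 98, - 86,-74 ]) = [ - 98 , - 86, - 74,67,67 ]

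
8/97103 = 8/97103 = 0.00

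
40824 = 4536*9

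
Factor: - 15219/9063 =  - 89/53= -  53^(  -  1 )*89^1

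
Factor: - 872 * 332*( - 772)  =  2^7  *83^1 * 109^1*193^1 =223497088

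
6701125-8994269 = -2293144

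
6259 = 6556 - 297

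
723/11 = 723/11 =65.73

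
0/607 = 0 = 0.00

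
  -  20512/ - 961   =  20512/961 = 21.34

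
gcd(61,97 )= 1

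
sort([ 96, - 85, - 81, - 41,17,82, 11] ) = [ - 85, - 81,- 41, 11,  17,82,96 ] 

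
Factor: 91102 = 2^1*  11^1*41^1*101^1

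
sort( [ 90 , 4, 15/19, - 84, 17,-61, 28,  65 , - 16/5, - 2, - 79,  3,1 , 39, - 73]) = [ - 84, - 79, - 73, - 61, - 16/5, - 2, 15/19,1, 3, 4 , 17,28, 39,65,90]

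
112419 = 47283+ 65136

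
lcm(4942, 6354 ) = 44478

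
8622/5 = 1724 + 2/5 = 1724.40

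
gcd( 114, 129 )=3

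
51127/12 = 51127/12 = 4260.58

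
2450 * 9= 22050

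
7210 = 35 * 206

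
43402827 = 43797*991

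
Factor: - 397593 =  - 3^2*7^1*6311^1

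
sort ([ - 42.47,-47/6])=[-42.47, - 47/6 ] 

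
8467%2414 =1225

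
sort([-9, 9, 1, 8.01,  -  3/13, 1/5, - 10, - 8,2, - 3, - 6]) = [-10, - 9,-8, - 6, - 3, - 3/13, 1/5, 1,2 , 8.01 , 9]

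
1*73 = 73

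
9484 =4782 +4702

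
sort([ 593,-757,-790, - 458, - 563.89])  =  [- 790, - 757,- 563.89,- 458,593 ] 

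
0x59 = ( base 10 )89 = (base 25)3E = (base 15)5e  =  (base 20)49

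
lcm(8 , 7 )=56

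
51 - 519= - 468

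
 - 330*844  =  -278520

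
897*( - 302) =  - 270894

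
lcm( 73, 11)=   803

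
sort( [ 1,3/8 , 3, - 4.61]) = [  -  4.61,3/8,1 , 3 ]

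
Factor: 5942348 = 2^2*37^1*40151^1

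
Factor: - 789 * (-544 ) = 429216  =  2^5* 3^1*17^1*263^1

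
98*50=4900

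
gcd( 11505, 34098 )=3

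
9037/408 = 9037/408  =  22.15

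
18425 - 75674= -57249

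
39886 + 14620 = 54506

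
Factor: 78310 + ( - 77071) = 3^1*7^1*59^1 = 1239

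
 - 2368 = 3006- 5374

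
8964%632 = 116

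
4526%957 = 698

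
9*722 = 6498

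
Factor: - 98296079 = -7^1*53^1  *  264949^1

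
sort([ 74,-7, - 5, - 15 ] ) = [ - 15 ,  -  7,  -  5, 74] 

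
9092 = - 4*( - 2273 )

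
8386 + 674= 9060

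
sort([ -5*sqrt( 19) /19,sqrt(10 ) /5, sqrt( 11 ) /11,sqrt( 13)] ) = [ - 5*sqrt( 19 )/19, sqrt( 11 )/11,sqrt( 10 ) /5, sqrt ( 13)] 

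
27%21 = 6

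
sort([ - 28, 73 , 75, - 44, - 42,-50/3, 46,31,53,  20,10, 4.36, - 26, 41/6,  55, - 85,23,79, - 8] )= [ - 85,  -  44, - 42,- 28,  -  26, - 50/3, - 8 , 4.36,41/6,  10,20,23 , 31, 46,53,55, 73, 75,79] 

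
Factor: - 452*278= - 125656  =  - 2^3*113^1*139^1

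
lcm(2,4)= 4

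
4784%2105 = 574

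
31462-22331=9131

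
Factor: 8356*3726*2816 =2^11 * 3^4*11^1*23^1*2089^1 = 87674628096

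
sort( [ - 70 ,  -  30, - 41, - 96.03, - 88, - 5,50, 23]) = [ - 96.03 , - 88, - 70,-41,- 30, - 5, 23, 50] 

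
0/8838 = 0 = 0.00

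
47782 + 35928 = 83710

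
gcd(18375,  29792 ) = 49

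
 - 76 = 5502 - 5578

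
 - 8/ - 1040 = 1/130 = 0.01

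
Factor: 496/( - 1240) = -2^1 * 5^( - 1 ) = - 2/5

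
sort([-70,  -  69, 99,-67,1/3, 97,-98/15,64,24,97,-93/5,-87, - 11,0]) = [  -  87, - 70,  -  69, - 67 , - 93/5,-11 ,  -  98/15,0,1/3 , 24, 64 , 97,97, 99]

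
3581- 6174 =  -2593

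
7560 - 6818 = 742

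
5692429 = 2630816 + 3061613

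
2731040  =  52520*52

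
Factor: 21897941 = 13^1*  293^1*5749^1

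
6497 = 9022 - 2525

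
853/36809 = 853/36809 = 0.02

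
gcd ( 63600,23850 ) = 7950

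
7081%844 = 329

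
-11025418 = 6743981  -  17769399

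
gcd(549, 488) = 61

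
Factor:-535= -5^1*107^1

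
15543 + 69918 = 85461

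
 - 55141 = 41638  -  96779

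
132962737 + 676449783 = 809412520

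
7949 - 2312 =5637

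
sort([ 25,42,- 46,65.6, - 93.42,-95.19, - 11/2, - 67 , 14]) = [ - 95.19,  -  93.42,-67, - 46, - 11/2,14 , 25,42,  65.6] 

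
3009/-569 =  - 3009/569=- 5.29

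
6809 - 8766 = -1957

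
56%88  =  56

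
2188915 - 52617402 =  - 50428487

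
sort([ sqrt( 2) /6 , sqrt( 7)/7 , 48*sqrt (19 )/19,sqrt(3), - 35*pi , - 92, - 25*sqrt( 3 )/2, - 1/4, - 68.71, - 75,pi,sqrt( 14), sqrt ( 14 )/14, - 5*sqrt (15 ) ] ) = [ - 35 * pi, - 92,  -  75, - 68.71,-25*sqrt(3 )/2, - 5*sqrt( 15 ), - 1/4,sqrt( 2 )/6,sqrt ( 14) /14,sqrt ( 7) /7, sqrt(3), pi , sqrt(14) , 48  *  sqrt( 19 ) /19 ] 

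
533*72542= 38664886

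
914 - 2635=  - 1721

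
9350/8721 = 1 + 37/513 = 1.07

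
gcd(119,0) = 119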